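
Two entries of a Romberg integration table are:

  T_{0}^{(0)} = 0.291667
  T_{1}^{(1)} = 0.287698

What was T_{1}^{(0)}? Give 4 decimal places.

0.2887

From T_{1}^{(1)} = (4·T_{1}^{(0)} − T_{0}^{(0)})/3, solve for T_{1}^{(0)}:
4·T_{1}^{(0)} = 3·0.287698 + 0.291667 = 1.154761
T_{1}^{(0)} = 0.288690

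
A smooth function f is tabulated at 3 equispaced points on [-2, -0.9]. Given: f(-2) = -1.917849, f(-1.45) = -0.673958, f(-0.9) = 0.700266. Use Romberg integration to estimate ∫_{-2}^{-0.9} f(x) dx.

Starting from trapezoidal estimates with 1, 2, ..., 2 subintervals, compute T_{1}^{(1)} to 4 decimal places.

T_{0}^{(0)} (trapezoid, 1 panel, h=1.1000): -0.669671
T_{1}^{(0)} (trapezoid, 2 panels, h=0.5500): -0.705512
T_{1}^{(1)} = -0.705512 + (-0.705512 − (-0.669671))/3 = -0.717459

-0.7175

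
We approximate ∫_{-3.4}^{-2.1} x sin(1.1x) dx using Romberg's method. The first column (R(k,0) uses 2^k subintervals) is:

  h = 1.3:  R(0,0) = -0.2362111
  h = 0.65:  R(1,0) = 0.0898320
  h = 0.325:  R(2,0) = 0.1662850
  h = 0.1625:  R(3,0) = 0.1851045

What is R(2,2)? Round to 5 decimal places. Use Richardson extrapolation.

0.19132

Richardson extrapolation on the trapezoidal column (denominator 4−1=3):
R(1,1) = 0.0898320 + (0.0898320 − (-0.2362111))/3 = 0.1985130
R(2,1) = (4·0.1662850 − 0.0898320) / 3 = 0.1917693
R(2,2) = (16·0.1917693 − 0.1985130) / 15 = 0.1913197
(Column j=1 coincides with Simpson's rule on the same nodes.)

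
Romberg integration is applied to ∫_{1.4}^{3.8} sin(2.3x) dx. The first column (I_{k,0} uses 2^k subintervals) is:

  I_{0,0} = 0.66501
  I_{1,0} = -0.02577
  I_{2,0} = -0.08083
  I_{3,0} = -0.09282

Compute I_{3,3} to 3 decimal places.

-0.097

Richardson extrapolation on the trapezoidal column (denominator 4−1=3):
I_{1,1} = (4·(-0.02577) − 0.66501) / 3 = -0.25603
I_{2,1} = (4·(-0.08083) − (-0.02577)) / 3 = -0.09918
I_{3,1} = (4·(-0.09282) − (-0.08083)) / 3 = -0.09682
I_{2,2} = (16·(-0.09918) − (-0.25603)) / 15 = -0.08872
I_{3,2} = (16·(-0.09682) − (-0.09918)) / 15 = -0.09666
I_{3,3} = (64·(-0.09666) − (-0.08872)) / 63 = -0.09679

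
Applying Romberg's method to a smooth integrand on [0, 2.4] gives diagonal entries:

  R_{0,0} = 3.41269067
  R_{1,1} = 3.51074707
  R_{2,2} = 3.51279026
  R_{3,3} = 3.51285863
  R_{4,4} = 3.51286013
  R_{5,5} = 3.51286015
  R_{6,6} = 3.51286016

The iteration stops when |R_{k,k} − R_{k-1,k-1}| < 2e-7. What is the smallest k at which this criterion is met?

|R_{1,1} − R_{0,0}| = 0.09805640 ≥ 2e-7
|R_{2,2} − R_{1,1}| = 0.00204319 ≥ 2e-7
|R_{3,3} − R_{2,2}| = 0.00006837 ≥ 2e-7
|R_{4,4} − R_{3,3}| = 0.00000150 ≥ 2e-7
|R_{5,5} − R_{4,4}| = 0.00000002 < 2e-7

k = 5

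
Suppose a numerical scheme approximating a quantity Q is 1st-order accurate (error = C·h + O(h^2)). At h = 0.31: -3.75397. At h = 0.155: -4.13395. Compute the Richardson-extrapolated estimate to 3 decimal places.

The leading error scales as h; refining by a factor of 2 reduces it by 2^1 = 2.
Extrapolated value = (2·A(h/2) − A(h)) / (2 − 1)
= (2·(-4.13395) − (-3.75397)) / 1
= -4.51393 / 1 = -4.51393

-4.514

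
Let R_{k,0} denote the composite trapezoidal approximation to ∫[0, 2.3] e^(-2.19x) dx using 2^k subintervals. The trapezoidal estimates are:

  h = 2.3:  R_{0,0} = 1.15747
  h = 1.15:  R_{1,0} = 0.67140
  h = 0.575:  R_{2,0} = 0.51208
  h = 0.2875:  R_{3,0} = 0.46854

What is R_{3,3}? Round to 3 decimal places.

0.454

Richardson extrapolation on the trapezoidal column (denominator 4−1=3):
R_{1,1} = (4·0.67140 − 1.15747) / 3 = 0.50938
R_{2,1} = (4·0.51208 − 0.67140) / 3 = 0.45897
R_{3,1} = 0.46854 + (0.46854 − 0.51208)/3 = 0.45403
R_{2,2} = 0.45897 + (0.45897 − 0.50938)/15 = 0.45561
R_{3,2} = (16·0.45403 − 0.45897) / 15 = 0.45370
R_{3,3} = (64·0.45370 − 0.45561) / 63 = 0.45367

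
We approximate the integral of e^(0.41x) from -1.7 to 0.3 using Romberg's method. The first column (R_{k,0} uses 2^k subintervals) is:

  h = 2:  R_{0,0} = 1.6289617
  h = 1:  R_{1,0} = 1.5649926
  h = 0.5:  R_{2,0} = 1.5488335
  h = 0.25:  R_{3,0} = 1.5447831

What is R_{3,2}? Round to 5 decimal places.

Richardson extrapolation on the trapezoidal column (denominator 4−1=3):
R_{2,1} = (4·1.5488335 − 1.5649926) / 3 = 1.5434471
R_{3,1} = 1.5447831 + (1.5447831 − 1.5488335)/3 = 1.5434330
R_{3,2} = (16·1.5434330 − 1.5434471) / 15 = 1.5434321
(Column j=1 coincides with Simpson's rule on the same nodes.)

1.54343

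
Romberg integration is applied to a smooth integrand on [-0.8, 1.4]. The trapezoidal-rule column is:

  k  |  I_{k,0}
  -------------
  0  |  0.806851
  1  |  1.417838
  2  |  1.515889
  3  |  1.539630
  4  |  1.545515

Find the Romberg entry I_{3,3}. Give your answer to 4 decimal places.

1.5475

Richardson extrapolation on the trapezoidal column (denominator 4−1=3):
I_{1,1} = (4·1.417838 − 0.806851) / 3 = 1.621500
I_{2,1} = (4·1.515889 − 1.417838) / 3 = 1.548573
I_{3,1} = 1.539630 + (1.539630 − 1.515889)/3 = 1.547544
I_{2,2} = (16·1.548573 − 1.621500) / 15 = 1.543711
I_{3,2} = (16·1.547544 − 1.548573) / 15 = 1.547475
I_{3,3} = (64·1.547475 − 1.543711) / 63 = 1.547535
(Column j=1 coincides with Simpson's rule on the same nodes.)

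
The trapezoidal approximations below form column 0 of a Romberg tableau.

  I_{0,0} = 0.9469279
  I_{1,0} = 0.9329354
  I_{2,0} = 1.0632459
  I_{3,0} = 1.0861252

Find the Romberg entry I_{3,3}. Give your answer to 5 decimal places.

Richardson extrapolation on the trapezoidal column (denominator 4−1=3):
I_{1,1} = 0.9329354 + (0.9329354 − 0.9469279)/3 = 0.9282712
I_{2,1} = (4·1.0632459 − 0.9329354) / 3 = 1.1066827
I_{3,1} = 1.0861252 + (1.0861252 − 1.0632459)/3 = 1.0937516
I_{2,2} = (16·1.1066827 − 0.9282712) / 15 = 1.1185768
I_{3,2} = 1.0937516 + (1.0937516 − 1.1066827)/15 = 1.0928895
I_{3,3} = (64·1.0928895 − 1.1185768) / 63 = 1.0924818

1.09248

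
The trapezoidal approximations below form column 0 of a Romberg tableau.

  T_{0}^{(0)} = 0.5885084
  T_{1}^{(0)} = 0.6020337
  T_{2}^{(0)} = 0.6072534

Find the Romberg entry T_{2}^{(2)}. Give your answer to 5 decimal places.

0.60916

Richardson extrapolation on the trapezoidal column (denominator 4−1=3):
T_{1}^{(1)} = 0.6020337 + (0.6020337 − 0.5885084)/3 = 0.6065421
T_{2}^{(1)} = 0.6072534 + (0.6072534 − 0.6020337)/3 = 0.6089933
T_{2}^{(2)} = (16·0.6089933 − 0.6065421) / 15 = 0.6091567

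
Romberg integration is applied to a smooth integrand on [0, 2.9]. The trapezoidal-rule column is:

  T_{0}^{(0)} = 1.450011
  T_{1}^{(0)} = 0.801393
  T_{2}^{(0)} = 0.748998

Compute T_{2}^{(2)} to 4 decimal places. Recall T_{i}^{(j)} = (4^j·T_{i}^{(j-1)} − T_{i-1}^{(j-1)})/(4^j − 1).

0.7413

Richardson extrapolation on the trapezoidal column (denominator 4−1=3):
T_{1}^{(1)} = (4·0.801393 − 1.450011) / 3 = 0.585187
T_{2}^{(1)} = (4·0.748998 − 0.801393) / 3 = 0.731533
T_{2}^{(2)} = (16·0.731533 − 0.585187) / 15 = 0.741289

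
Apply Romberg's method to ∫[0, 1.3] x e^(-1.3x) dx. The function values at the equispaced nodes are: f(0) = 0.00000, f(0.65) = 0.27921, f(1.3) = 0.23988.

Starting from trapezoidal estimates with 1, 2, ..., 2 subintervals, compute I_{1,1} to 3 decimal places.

I_{0,0} (trapezoid, 1 panel, h=1.3000): 0.15592
I_{1,0} (trapezoid, 2 panels, h=0.6500): 0.25945
I_{1,1} = 0.25945 + (0.25945 − 0.15592)/3 = 0.29396

0.294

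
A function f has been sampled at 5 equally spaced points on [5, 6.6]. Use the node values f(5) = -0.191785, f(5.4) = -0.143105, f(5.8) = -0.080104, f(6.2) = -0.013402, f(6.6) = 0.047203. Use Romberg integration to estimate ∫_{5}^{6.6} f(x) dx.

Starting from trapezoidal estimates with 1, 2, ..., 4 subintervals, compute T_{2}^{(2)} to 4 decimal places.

-0.1241

T_{0}^{(0)} (trapezoid, 1 panel, h=1.6000): -0.115666
T_{1}^{(0)} (trapezoid, 2 panels, h=0.8000): -0.121916
T_{2}^{(0)} (trapezoid, 4 panels, h=0.4000): -0.123561
T_{1}^{(1)} = -0.121916 + (-0.121916 − (-0.115666))/3 = -0.123999
T_{2}^{(1)} = -0.123561 + (-0.123561 − (-0.121916))/3 = -0.124109
T_{2}^{(2)} = -0.124109 + (-0.124109 − (-0.123999))/15 = -0.124116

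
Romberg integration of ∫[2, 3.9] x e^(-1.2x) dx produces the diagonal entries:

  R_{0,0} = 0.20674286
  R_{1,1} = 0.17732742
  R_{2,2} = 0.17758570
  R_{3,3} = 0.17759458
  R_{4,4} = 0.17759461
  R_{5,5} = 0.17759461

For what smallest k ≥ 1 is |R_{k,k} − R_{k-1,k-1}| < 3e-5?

k = 3

|R_{1,1} − R_{0,0}| = 0.02941544 ≥ 3e-5
|R_{2,2} − R_{1,1}| = 0.00025828 ≥ 3e-5
|R_{3,3} − R_{2,2}| = 0.00000888 < 3e-5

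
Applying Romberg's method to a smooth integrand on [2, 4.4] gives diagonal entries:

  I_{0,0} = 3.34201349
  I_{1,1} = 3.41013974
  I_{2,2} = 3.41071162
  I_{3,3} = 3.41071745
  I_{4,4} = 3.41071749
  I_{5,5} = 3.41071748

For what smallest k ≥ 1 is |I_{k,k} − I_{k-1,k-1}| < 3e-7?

k = 4

|I_{1,1} − I_{0,0}| = 0.06812625 ≥ 3e-7
|I_{2,2} − I_{1,1}| = 0.00057188 ≥ 3e-7
|I_{3,3} − I_{2,2}| = 0.00000583 ≥ 3e-7
|I_{4,4} − I_{3,3}| = 0.00000004 < 3e-7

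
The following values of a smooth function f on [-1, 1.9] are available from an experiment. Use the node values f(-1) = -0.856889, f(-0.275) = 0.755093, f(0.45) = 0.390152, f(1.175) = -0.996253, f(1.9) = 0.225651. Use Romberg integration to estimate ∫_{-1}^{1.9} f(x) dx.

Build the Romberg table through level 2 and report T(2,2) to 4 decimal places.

-0.2402

T(0,0) (trapezoid, 1 panel, h=2.9000): -0.915295
T(1,0) (trapezoid, 2 panels, h=1.4500): 0.108073
T(2,0) (trapezoid, 4 panels, h=0.7250): -0.120805
T(1,1) = 0.108073 + (0.108073 − (-0.915295))/3 = 0.449196
T(2,1) = -0.120805 + (-0.120805 − 0.108073)/3 = -0.197098
T(2,2) = -0.197098 + (-0.197098 − 0.449196)/15 = -0.240184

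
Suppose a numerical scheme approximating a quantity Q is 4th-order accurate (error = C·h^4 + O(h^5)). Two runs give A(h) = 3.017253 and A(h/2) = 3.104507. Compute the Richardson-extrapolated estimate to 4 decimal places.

3.1103

The leading error scales as h^4; refining by a factor of 2 reduces it by 2^4 = 16.
Extrapolated value = (16·A(h/2) − A(h)) / (16 − 1)
= (16·3.104507 − 3.017253) / 15
= 46.654859 / 15 = 3.110324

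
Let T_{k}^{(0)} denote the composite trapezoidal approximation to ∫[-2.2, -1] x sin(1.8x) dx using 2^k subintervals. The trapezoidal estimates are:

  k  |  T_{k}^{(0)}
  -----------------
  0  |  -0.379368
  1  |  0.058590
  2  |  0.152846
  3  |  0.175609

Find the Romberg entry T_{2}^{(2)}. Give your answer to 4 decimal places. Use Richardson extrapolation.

Richardson extrapolation on the trapezoidal column (denominator 4−1=3):
T_{1}^{(1)} = 0.058590 + (0.058590 − (-0.379368))/3 = 0.204576
T_{2}^{(1)} = (4·0.152846 − 0.058590) / 3 = 0.184265
T_{2}^{(2)} = 0.184265 + (0.184265 − 0.204576)/15 = 0.182911

0.1829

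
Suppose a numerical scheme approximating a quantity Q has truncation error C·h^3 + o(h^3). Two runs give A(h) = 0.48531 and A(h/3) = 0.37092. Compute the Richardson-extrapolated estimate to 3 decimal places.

Extrapolated value = (27·A(h/3) − A(h)) / (27 − 1)
= (27·0.37092 − 0.48531) / 26
= 9.52953 / 26 = 0.36652

0.367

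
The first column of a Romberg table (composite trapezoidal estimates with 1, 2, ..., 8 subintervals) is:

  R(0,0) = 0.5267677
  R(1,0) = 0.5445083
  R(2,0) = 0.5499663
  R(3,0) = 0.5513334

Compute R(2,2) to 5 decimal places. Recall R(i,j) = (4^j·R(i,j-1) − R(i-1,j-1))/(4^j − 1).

Richardson extrapolation on the trapezoidal column (denominator 4−1=3):
R(1,1) = (4·0.5445083 − 0.5267677) / 3 = 0.5504218
R(2,1) = 0.5499663 + (0.5499663 − 0.5445083)/3 = 0.5517856
R(2,2) = (16·0.5517856 − 0.5504218) / 15 = 0.5518765

0.55188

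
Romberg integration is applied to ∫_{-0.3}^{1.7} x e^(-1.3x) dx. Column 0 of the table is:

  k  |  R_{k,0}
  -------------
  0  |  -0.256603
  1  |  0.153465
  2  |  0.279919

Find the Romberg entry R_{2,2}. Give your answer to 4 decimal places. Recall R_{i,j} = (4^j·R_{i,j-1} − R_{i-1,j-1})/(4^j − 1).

0.3242

Richardson extrapolation on the trapezoidal column (denominator 4−1=3):
R_{1,1} = 0.153465 + (0.153465 − (-0.256603))/3 = 0.290154
R_{2,1} = 0.279919 + (0.279919 − 0.153465)/3 = 0.322070
R_{2,2} = 0.322070 + (0.322070 − 0.290154)/15 = 0.324198
(Column j=1 coincides with Simpson's rule on the same nodes.)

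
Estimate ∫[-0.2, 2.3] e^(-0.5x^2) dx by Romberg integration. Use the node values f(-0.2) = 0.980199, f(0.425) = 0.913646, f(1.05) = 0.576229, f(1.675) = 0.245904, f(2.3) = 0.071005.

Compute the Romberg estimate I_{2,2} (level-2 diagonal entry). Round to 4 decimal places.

I_{0,0} (trapezoid, 1 panel, h=2.5000): 1.314005
I_{1,0} (trapezoid, 2 panels, h=1.2500): 1.377289
I_{2,0} (trapezoid, 4 panels, h=0.6250): 1.413363
I_{1,1} = 1.377289 + (1.377289 − 1.314005)/3 = 1.398384
I_{2,1} = 1.413363 + (1.413363 − 1.377289)/3 = 1.425388
I_{2,2} = 1.425388 + (1.425388 − 1.398384)/15 = 1.427188

1.4272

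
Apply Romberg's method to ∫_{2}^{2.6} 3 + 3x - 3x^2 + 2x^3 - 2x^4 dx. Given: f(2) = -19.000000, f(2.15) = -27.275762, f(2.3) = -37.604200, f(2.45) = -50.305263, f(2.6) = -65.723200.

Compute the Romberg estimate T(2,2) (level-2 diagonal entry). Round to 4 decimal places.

-23.5127

T(0,0) (trapezoid, 1 panel, h=0.6000): -25.416960
T(1,0) (trapezoid, 2 panels, h=0.3000): -23.989740
T(2,0) (trapezoid, 4 panels, h=0.1500): -23.632024
T(1,1) = -23.989740 + (-23.989740 − (-25.416960))/3 = -23.514000
T(2,1) = -23.632024 + (-23.632024 − (-23.989740))/3 = -23.512785
T(2,2) = -23.512785 + (-23.512785 − (-23.514000))/15 = -23.512704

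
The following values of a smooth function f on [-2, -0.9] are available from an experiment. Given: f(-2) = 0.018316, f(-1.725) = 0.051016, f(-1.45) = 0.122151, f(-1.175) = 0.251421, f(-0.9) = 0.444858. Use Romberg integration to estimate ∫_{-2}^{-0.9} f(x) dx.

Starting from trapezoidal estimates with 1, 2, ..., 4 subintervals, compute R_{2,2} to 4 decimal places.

0.1758

R_{0,0} (trapezoid, 1 panel, h=1.1000): 0.254746
R_{1,0} (trapezoid, 2 panels, h=0.5500): 0.194556
R_{2,0} (trapezoid, 4 panels, h=0.2750): 0.180448
R_{1,1} = 0.194556 + (0.194556 − 0.254746)/3 = 0.174493
R_{2,1} = 0.180448 + (0.180448 − 0.194556)/3 = 0.175745
R_{2,2} = 0.175745 + (0.175745 − 0.174493)/15 = 0.175828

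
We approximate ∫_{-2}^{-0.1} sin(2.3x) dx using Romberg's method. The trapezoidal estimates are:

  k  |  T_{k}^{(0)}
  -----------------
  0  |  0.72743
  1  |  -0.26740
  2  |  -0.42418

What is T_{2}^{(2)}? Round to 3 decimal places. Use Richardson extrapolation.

-0.468

Richardson extrapolation on the trapezoidal column (denominator 4−1=3):
T_{1}^{(1)} = -0.26740 + (-0.26740 − 0.72743)/3 = -0.59901
T_{2}^{(1)} = -0.42418 + (-0.42418 − (-0.26740))/3 = -0.47644
T_{2}^{(2)} = (16·(-0.47644) − (-0.59901)) / 15 = -0.46827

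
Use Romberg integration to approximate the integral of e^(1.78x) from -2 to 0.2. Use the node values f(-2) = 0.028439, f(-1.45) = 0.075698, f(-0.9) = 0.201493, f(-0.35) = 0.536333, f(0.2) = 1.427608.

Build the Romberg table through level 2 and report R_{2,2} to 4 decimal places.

R_{0,0} (trapezoid, 1 panel, h=2.2000): 1.601652
R_{1,0} (trapezoid, 2 panels, h=1.1000): 1.022468
R_{2,0} (trapezoid, 4 panels, h=0.5500): 0.847851
R_{1,1} = 1.022468 + (1.022468 − 1.601652)/3 = 0.829407
R_{2,1} = 0.847851 + (0.847851 − 1.022468)/3 = 0.789645
R_{2,2} = 0.789645 + (0.789645 − 0.829407)/15 = 0.786994

0.7870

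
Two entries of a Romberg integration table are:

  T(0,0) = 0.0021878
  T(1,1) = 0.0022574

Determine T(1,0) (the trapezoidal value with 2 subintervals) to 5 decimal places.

0.00224

From T(1,1) = (4·T(1,0) − T(0,0))/3, solve for T(1,0):
4·T(1,0) = 3·0.0022574 + 0.0021878 = 0.0089600
T(1,0) = 0.0022400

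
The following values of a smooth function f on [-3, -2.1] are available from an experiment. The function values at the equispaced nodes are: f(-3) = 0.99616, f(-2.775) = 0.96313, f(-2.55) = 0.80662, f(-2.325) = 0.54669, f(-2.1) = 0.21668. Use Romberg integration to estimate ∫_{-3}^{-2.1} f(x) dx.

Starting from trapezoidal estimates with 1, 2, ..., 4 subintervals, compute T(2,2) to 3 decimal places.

0.665

T(0,0) (trapezoid, 1 panel, h=0.9000): 0.54578
T(1,0) (trapezoid, 2 panels, h=0.4500): 0.63587
T(2,0) (trapezoid, 4 panels, h=0.2250): 0.65764
T(1,1) = 0.63587 + (0.63587 − 0.54578)/3 = 0.66590
T(2,1) = 0.65764 + (0.65764 − 0.63587)/3 = 0.66490
T(2,2) = 0.66490 + (0.66490 − 0.66590)/15 = 0.66483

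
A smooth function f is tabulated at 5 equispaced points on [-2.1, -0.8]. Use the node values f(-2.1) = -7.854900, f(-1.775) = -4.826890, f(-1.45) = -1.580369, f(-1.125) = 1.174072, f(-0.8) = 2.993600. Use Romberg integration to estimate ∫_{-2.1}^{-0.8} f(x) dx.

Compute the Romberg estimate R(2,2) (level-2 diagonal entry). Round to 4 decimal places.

R(0,0) (trapezoid, 1 panel, h=1.3000): -3.159845
R(1,0) (trapezoid, 2 panels, h=0.6500): -2.607162
R(2,0) (trapezoid, 4 panels, h=0.3250): -2.490747
R(1,1) = -2.607162 + (-2.607162 − (-3.159845))/3 = -2.422934
R(2,1) = -2.490747 + (-2.490747 − (-2.607162))/3 = -2.451942
R(2,2) = -2.451942 + (-2.451942 − (-2.422934))/15 = -2.453876

-2.4539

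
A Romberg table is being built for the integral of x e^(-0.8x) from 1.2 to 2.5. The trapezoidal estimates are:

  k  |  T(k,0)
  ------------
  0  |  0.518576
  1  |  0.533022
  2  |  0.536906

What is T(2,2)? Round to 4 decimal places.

0.5382

T(1,1) = (4·0.533022 − 0.518576) / 3 = 0.537837
T(2,1) = (4·0.536906 − 0.533022) / 3 = 0.538201
T(2,2) = (16·0.538201 − 0.537837) / 15 = 0.538225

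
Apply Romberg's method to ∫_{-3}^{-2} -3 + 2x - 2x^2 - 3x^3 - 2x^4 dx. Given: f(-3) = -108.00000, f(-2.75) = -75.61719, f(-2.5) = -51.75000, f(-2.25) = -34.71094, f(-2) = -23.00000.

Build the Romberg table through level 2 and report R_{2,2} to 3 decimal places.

-56.317

R_{0,0} (trapezoid, 1 panel, h=1.0000): -65.50000
R_{1,0} (trapezoid, 2 panels, h=0.5000): -58.62500
R_{2,0} (trapezoid, 4 panels, h=0.2500): -56.89453
R_{1,1} = -58.62500 + (-58.62500 − (-65.50000))/3 = -56.33333
R_{2,1} = -56.89453 + (-56.89453 − (-58.62500))/3 = -56.31771
R_{2,2} = -56.31771 + (-56.31771 − (-56.33333))/15 = -56.31667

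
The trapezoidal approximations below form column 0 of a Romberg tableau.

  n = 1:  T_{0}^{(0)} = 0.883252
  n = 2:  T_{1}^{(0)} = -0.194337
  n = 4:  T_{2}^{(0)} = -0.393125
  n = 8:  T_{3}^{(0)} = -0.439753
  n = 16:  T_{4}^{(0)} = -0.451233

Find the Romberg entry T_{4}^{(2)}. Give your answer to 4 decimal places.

T_{3}^{(1)} = (4·(-0.439753) − (-0.393125)) / 3 = -0.455296
T_{4}^{(1)} = (4·(-0.451233) − (-0.439753)) / 3 = -0.455060
T_{4}^{(2)} = (16·(-0.455060) − (-0.455296)) / 15 = -0.455044

-0.4550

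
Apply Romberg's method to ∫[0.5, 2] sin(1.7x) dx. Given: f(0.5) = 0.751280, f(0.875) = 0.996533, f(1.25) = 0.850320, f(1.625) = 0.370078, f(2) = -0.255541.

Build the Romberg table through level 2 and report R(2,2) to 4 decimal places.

0.9568

R(0,0) (trapezoid, 1 panel, h=1.5000): 0.371804
R(1,0) (trapezoid, 2 panels, h=0.7500): 0.823642
R(2,0) (trapezoid, 4 panels, h=0.3750): 0.924300
R(1,1) = 0.823642 + (0.823642 − 0.371804)/3 = 0.974255
R(2,1) = 0.924300 + (0.924300 − 0.823642)/3 = 0.957853
R(2,2) = 0.957853 + (0.957853 − 0.974255)/15 = 0.956760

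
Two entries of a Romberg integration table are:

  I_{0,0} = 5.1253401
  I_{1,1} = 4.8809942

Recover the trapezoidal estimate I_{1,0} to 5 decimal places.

4.94208

From I_{1,1} = (4·I_{1,0} − I_{0,0})/3, solve for I_{1,0}:
4·I_{1,0} = 3·4.8809942 + 5.1253401 = 19.7683227
I_{1,0} = 4.9420807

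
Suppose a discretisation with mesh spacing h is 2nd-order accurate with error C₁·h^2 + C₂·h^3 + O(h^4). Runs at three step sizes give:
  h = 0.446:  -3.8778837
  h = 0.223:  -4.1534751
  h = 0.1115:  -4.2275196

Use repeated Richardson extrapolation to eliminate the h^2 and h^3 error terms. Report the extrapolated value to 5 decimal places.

First eliminate the h^2 term (factor 2^2 = 4):
  B₁ = (4·(-4.1534751) − (-3.8778837))/3 = -4.2453389
  B₂ = (4·(-4.2275196) − (-4.1534751))/3 = -4.2522011
Then eliminate the h^3 term (factor 2^3 = 8):
  (8·(-4.2522011) − (-4.2453389))/7 = -4.2531814

-4.25318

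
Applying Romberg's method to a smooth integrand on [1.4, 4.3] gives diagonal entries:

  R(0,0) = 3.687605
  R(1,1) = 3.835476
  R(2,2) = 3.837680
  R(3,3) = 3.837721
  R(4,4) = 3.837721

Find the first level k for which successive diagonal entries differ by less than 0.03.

k = 2

|R(1,1) − R(0,0)| = 0.147871 ≥ 0.03
|R(2,2) − R(1,1)| = 0.002204 < 0.03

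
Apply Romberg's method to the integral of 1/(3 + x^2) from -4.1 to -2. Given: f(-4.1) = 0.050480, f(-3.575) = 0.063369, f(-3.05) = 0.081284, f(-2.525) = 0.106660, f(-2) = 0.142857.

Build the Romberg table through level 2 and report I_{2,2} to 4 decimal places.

I_{0,0} (trapezoid, 1 panel, h=2.1000): 0.203004
I_{1,0} (trapezoid, 2 panels, h=1.0500): 0.186850
I_{2,0} (trapezoid, 4 panels, h=0.5250): 0.182690
I_{1,1} = 0.186850 + (0.186850 − 0.203004)/3 = 0.181465
I_{2,1} = 0.182690 + (0.182690 − 0.186850)/3 = 0.181303
I_{2,2} = 0.181303 + (0.181303 − 0.181465)/15 = 0.181292

0.1813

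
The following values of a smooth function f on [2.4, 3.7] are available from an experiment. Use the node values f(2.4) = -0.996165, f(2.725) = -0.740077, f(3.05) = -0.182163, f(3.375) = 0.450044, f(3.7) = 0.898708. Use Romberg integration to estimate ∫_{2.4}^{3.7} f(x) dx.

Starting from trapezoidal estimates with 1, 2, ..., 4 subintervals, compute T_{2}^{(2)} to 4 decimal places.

T_{0}^{(0)} (trapezoid, 1 panel, h=1.3000): -0.063347
T_{1}^{(0)} (trapezoid, 2 panels, h=0.6500): -0.150079
T_{2}^{(0)} (trapezoid, 4 panels, h=0.3250): -0.169300
T_{1}^{(1)} = -0.150079 + (-0.150079 − (-0.063347))/3 = -0.178990
T_{2}^{(1)} = -0.169300 + (-0.169300 − (-0.150079))/3 = -0.175707
T_{2}^{(2)} = -0.175707 + (-0.175707 − (-0.178990))/15 = -0.175488

-0.1755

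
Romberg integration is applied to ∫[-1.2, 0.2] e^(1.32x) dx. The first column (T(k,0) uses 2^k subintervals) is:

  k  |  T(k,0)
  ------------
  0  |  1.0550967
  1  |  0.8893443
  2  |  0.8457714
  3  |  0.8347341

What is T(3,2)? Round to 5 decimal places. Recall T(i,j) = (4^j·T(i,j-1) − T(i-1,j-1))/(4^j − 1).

0.83104

T(2,1) = 0.8457714 + (0.8457714 − 0.8893443)/3 = 0.8312471
T(3,1) = 0.8347341 + (0.8347341 − 0.8457714)/3 = 0.8310550
T(3,2) = 0.8310550 + (0.8310550 − 0.8312471)/15 = 0.8310422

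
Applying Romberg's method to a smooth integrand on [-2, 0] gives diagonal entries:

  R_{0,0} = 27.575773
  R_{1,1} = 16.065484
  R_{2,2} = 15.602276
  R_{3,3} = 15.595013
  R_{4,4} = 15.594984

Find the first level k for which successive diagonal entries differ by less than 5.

|R_{1,1} − R_{0,0}| = 11.510289 ≥ 5
|R_{2,2} − R_{1,1}| = 0.463208 < 5

k = 2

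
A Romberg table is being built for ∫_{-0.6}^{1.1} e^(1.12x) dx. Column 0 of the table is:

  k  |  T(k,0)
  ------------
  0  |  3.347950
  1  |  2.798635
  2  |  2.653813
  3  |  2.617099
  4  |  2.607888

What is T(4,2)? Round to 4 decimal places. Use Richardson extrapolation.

T(3,1) = (4·2.617099 − 2.653813) / 3 = 2.604861
T(4,1) = 2.607888 + (2.607888 − 2.617099)/3 = 2.604818
T(4,2) = 2.604818 + (2.604818 − 2.604861)/15 = 2.604815

2.6048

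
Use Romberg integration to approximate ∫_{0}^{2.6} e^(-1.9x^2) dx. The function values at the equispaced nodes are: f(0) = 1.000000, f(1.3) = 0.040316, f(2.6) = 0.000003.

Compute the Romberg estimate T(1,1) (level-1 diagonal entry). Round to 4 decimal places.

T(0,0) (trapezoid, 1 panel, h=2.6000): 1.300004
T(1,0) (trapezoid, 2 panels, h=1.3000): 0.702413
T(1,1) = 0.702413 + (0.702413 − 1.300004)/3 = 0.503216

0.5032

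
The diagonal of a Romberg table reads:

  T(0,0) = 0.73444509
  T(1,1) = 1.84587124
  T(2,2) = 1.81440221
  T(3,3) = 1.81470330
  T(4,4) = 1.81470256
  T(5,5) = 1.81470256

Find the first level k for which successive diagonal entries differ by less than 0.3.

|T(1,1) − T(0,0)| = 1.11142615 ≥ 0.3
|T(2,2) − T(1,1)| = 0.03146903 < 0.3

k = 2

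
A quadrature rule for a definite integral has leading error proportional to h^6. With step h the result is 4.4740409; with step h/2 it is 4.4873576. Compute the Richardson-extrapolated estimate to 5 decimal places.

4.48757

The leading error scales as h^6; refining by a factor of 2 reduces it by 2^6 = 64.
Extrapolated value = (64·A(h/2) − A(h)) / (64 − 1)
= (64·4.4873576 − 4.4740409) / 63
= 282.7168455 / 63 = 4.4875690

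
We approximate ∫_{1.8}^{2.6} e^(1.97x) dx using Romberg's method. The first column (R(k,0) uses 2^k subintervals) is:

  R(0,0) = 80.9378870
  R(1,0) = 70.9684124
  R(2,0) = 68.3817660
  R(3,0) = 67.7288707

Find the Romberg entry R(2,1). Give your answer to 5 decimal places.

67.51955

R(2,1) = 68.3817660 + (68.3817660 − 70.9684124)/3 = 67.5195505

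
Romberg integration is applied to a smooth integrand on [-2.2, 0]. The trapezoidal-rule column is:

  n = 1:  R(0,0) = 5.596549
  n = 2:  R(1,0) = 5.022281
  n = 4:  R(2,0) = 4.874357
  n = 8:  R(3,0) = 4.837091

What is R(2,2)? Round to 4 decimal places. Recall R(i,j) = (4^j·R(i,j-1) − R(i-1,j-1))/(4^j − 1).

4.8247

Richardson extrapolation on the trapezoidal column (denominator 4−1=3):
R(1,1) = 5.022281 + (5.022281 − 5.596549)/3 = 4.830858
R(2,1) = 4.874357 + (4.874357 − 5.022281)/3 = 4.825049
R(2,2) = (16·4.825049 − 4.830858) / 15 = 4.824662
(Column j=1 coincides with Simpson's rule on the same nodes.)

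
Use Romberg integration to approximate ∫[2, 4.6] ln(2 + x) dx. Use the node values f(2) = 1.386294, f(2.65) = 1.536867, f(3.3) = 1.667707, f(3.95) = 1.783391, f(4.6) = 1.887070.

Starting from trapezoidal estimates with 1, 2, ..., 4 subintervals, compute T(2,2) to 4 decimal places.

4.3095

T(0,0) (trapezoid, 1 panel, h=2.6000): 4.255373
T(1,0) (trapezoid, 2 panels, h=1.3000): 4.295706
T(2,0) (trapezoid, 4 panels, h=0.6500): 4.306021
T(1,1) = 4.295706 + (4.295706 − 4.255373)/3 = 4.309150
T(2,1) = 4.306021 + (4.306021 − 4.295706)/3 = 4.309459
T(2,2) = 4.309459 + (4.309459 − 4.309150)/15 = 4.309480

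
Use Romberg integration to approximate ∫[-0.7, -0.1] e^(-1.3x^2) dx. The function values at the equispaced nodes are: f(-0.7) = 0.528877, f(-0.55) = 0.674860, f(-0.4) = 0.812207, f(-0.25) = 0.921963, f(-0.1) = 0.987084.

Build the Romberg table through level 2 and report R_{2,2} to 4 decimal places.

R_{0,0} (trapezoid, 1 panel, h=0.6000): 0.454788
R_{1,0} (trapezoid, 2 panels, h=0.3000): 0.471056
R_{2,0} (trapezoid, 4 panels, h=0.1500): 0.475052
R_{1,1} = 0.471056 + (0.471056 − 0.454788)/3 = 0.476479
R_{2,1} = 0.475052 + (0.475052 − 0.471056)/3 = 0.476384
R_{2,2} = 0.476384 + (0.476384 − 0.476479)/15 = 0.476378

0.4764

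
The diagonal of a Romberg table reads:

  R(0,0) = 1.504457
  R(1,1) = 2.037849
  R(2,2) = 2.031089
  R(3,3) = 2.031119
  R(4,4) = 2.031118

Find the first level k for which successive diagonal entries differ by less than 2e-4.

|R(1,1) − R(0,0)| = 0.533392 ≥ 2e-4
|R(2,2) − R(1,1)| = 0.006760 ≥ 2e-4
|R(3,3) − R(2,2)| = 0.000030 < 2e-4

k = 3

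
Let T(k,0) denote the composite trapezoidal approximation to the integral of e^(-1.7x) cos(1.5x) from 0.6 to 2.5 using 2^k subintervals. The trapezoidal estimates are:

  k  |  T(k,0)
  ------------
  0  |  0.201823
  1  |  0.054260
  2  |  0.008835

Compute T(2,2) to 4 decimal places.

-0.0071

T(1,1) = (4·0.054260 − 0.201823) / 3 = 0.005072
T(2,1) = 0.008835 + (0.008835 − 0.054260)/3 = -0.006307
T(2,2) = (16·(-0.006307) − 0.005072) / 15 = -0.007066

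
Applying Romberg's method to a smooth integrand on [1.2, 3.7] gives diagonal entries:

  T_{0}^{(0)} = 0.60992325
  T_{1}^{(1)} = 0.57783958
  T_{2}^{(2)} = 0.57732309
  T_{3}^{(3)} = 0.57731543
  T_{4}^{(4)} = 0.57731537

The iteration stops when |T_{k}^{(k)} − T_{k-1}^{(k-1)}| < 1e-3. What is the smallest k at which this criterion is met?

k = 2

|T_{1}^{(1)} − T_{0}^{(0)}| = 0.03208367 ≥ 1e-3
|T_{2}^{(2)} − T_{1}^{(1)}| = 0.00051649 < 1e-3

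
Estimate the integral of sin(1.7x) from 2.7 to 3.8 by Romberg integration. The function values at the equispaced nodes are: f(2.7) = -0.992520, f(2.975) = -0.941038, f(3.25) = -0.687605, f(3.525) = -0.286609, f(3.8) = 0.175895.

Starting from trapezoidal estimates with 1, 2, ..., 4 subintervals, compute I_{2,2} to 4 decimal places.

I_{0,0} (trapezoid, 1 panel, h=1.1000): -0.449144
I_{1,0} (trapezoid, 2 panels, h=0.5500): -0.602755
I_{2,0} (trapezoid, 4 panels, h=0.2750): -0.638980
I_{1,1} = -0.602755 + (-0.602755 − (-0.449144))/3 = -0.653959
I_{2,1} = -0.638980 + (-0.638980 − (-0.602755))/3 = -0.651055
I_{2,2} = -0.651055 + (-0.651055 − (-0.653959))/15 = -0.650861

-0.6509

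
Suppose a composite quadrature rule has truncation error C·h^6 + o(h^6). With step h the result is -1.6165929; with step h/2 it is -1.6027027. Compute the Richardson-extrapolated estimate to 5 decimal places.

-1.60248

Extrapolated value = (64·A(h/2) − A(h)) / (64 − 1)
= (64·(-1.6027027) − (-1.6165929)) / 63
= -100.9563799 / 63 = -1.6024822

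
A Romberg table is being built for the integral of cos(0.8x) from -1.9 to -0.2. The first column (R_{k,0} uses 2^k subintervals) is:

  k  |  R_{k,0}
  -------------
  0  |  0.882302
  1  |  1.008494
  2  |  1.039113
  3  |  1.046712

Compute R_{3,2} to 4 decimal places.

1.0492

Richardson extrapolation on the trapezoidal column (denominator 4−1=3):
R_{2,1} = 1.039113 + (1.039113 − 1.008494)/3 = 1.049319
R_{3,1} = 1.046712 + (1.046712 − 1.039113)/3 = 1.049245
R_{3,2} = 1.049245 + (1.049245 − 1.049319)/15 = 1.049240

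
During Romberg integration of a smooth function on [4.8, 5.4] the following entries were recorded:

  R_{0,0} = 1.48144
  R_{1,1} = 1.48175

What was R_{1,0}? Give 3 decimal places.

From R_{1,1} = (4·R_{1,0} − R_{0,0})/3, solve for R_{1,0}:
4·R_{1,0} = 3·1.48175 + 1.48144 = 5.92669
R_{1,0} = 1.48167

1.482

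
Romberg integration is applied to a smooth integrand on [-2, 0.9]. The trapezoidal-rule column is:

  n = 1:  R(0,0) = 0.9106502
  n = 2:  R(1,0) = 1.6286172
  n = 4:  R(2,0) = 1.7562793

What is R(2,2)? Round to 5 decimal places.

1.79423

Richardson extrapolation on the trapezoidal column (denominator 4−1=3):
R(1,1) = 1.6286172 + (1.6286172 − 0.9106502)/3 = 1.8679395
R(2,1) = (4·1.7562793 − 1.6286172) / 3 = 1.7988333
R(2,2) = (16·1.7988333 − 1.8679395) / 15 = 1.7942262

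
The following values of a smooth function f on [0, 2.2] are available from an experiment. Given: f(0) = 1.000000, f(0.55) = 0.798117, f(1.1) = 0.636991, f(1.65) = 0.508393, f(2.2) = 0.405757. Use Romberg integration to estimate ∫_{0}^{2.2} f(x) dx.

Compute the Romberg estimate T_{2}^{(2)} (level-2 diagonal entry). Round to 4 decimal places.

T_{0}^{(0)} (trapezoid, 1 panel, h=2.2000): 1.546333
T_{1}^{(0)} (trapezoid, 2 panels, h=1.1000): 1.473856
T_{2}^{(0)} (trapezoid, 4 panels, h=0.5500): 1.455509
T_{1}^{(1)} = 1.473856 + (1.473856 − 1.546333)/3 = 1.449697
T_{2}^{(1)} = 1.455509 + (1.455509 − 1.473856)/3 = 1.449393
T_{2}^{(2)} = 1.449393 + (1.449393 − 1.449697)/15 = 1.449373

1.4494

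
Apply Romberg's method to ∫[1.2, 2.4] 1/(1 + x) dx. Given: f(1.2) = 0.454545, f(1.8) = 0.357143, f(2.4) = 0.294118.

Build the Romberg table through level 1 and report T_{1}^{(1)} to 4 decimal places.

0.4354

T_{0}^{(0)} (trapezoid, 1 panel, h=1.2000): 0.449198
T_{1}^{(0)} (trapezoid, 2 panels, h=0.6000): 0.438885
T_{1}^{(1)} = 0.438885 + (0.438885 − 0.449198)/3 = 0.435447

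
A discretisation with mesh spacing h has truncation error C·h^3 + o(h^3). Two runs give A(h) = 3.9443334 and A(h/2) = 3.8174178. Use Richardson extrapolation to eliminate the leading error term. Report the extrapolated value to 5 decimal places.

3.79929

The leading error scales as h^3; refining by a factor of 2 reduces it by 2^3 = 8.
Extrapolated value = (8·A(h/2) − A(h)) / (8 − 1)
= (8·3.8174178 − 3.9443334) / 7
= 26.5950090 / 7 = 3.7992870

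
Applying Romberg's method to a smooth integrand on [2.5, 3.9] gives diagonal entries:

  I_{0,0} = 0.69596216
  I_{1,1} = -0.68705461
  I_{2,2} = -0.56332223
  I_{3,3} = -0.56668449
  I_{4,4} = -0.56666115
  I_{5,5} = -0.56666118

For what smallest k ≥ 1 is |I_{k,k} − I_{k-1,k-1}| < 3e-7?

k = 5

|I_{1,1} − I_{0,0}| = 1.38301677 ≥ 3e-7
|I_{2,2} − I_{1,1}| = 0.12373238 ≥ 3e-7
|I_{3,3} − I_{2,2}| = 0.00336226 ≥ 3e-7
|I_{4,4} − I_{3,3}| = 0.00002334 ≥ 3e-7
|I_{5,5} − I_{4,4}| = 0.00000003 < 3e-7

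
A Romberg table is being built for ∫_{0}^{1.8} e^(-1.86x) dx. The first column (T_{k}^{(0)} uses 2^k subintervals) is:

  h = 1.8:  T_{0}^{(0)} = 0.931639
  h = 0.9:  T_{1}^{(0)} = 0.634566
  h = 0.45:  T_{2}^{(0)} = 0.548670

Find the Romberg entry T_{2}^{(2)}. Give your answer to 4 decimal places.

T_{1}^{(1)} = 0.634566 + (0.634566 − 0.931639)/3 = 0.535542
T_{2}^{(1)} = 0.548670 + (0.548670 − 0.634566)/3 = 0.520038
T_{2}^{(2)} = (16·0.520038 − 0.535542) / 15 = 0.519004
(Column j=1 coincides with Simpson's rule on the same nodes.)

0.5190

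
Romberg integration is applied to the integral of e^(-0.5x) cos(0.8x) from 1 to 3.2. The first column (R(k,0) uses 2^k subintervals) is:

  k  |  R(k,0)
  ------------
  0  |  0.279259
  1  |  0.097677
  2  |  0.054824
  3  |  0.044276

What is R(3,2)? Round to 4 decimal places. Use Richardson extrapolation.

0.0408

R(2,1) = (4·0.054824 − 0.097677) / 3 = 0.040540
R(3,1) = 0.044276 + (0.044276 − 0.054824)/3 = 0.040760
R(3,2) = (16·0.040760 − 0.040540) / 15 = 0.040775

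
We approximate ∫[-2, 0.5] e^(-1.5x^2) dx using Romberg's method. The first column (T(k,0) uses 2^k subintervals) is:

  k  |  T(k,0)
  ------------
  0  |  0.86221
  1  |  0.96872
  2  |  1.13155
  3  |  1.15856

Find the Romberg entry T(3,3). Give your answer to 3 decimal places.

Richardson extrapolation on the trapezoidal column (denominator 4−1=3):
T(1,1) = 0.96872 + (0.96872 − 0.86221)/3 = 1.00422
T(2,1) = 1.13155 + (1.13155 − 0.96872)/3 = 1.18583
T(3,1) = (4·1.15856 − 1.13155) / 3 = 1.16756
T(2,2) = (16·1.18583 − 1.00422) / 15 = 1.19794
T(3,2) = 1.16756 + (1.16756 − 1.18583)/15 = 1.16634
T(3,3) = (64·1.16634 − 1.19794) / 63 = 1.16584

1.166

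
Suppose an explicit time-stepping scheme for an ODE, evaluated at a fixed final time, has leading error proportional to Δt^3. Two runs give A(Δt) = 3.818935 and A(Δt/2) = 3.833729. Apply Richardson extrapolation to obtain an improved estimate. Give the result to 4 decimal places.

The leading error scales as Δt^3; refining by a factor of 2 reduces it by 2^3 = 8.
Extrapolated value = (8·A(Δt/2) − A(Δt)) / (8 − 1)
= (8·3.833729 − 3.818935) / 7
= 26.850897 / 7 = 3.835842

3.8358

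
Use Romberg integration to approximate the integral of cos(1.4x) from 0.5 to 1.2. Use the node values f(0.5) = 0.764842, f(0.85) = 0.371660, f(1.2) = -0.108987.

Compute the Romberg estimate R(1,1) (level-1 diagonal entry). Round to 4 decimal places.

R(0,0) (trapezoid, 1 panel, h=0.7000): 0.229549
R(1,0) (trapezoid, 2 panels, h=0.3500): 0.244856
R(1,1) = 0.244856 + (0.244856 − 0.229549)/3 = 0.249958

0.2500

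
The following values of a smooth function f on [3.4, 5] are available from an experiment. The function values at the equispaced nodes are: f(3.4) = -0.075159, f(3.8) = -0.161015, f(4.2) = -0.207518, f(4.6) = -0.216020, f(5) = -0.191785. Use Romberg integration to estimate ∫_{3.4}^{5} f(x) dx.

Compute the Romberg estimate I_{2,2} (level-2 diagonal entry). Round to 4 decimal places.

I_{0,0} (trapezoid, 1 panel, h=1.6000): -0.213555
I_{1,0} (trapezoid, 2 panels, h=0.8000): -0.272792
I_{2,0} (trapezoid, 4 panels, h=0.4000): -0.287210
I_{1,1} = -0.272792 + (-0.272792 − (-0.213555))/3 = -0.292538
I_{2,1} = -0.287210 + (-0.287210 − (-0.272792))/3 = -0.292016
I_{2,2} = -0.292016 + (-0.292016 − (-0.292538))/15 = -0.291981

-0.2920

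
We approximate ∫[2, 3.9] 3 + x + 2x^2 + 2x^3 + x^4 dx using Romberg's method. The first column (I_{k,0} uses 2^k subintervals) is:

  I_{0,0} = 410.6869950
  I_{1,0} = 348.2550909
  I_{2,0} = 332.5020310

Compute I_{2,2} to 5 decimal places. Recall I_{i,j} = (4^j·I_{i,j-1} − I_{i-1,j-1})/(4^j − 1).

Richardson extrapolation on the trapezoidal column (denominator 4−1=3):
I_{1,1} = (4·348.2550909 − 410.6869950) / 3 = 327.4444562
I_{2,1} = (4·332.5020310 − 348.2550909) / 3 = 327.2510110
I_{2,2} = 327.2510110 + (327.2510110 − 327.4444562)/15 = 327.2381147

327.23811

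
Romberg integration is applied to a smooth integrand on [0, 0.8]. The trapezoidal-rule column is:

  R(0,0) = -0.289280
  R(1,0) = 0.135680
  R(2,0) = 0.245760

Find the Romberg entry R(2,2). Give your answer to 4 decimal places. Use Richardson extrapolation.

0.2828

R(1,1) = 0.135680 + (0.135680 − (-0.289280))/3 = 0.277333
R(2,1) = (4·0.245760 − 0.135680) / 3 = 0.282453
R(2,2) = (16·0.282453 − 0.277333) / 15 = 0.282794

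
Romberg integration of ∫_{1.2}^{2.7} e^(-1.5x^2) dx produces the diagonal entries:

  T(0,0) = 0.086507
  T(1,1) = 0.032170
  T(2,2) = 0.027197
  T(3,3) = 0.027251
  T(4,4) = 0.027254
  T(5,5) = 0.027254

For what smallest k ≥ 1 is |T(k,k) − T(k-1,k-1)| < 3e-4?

|T(1,1) − T(0,0)| = 0.054337 ≥ 3e-4
|T(2,2) − T(1,1)| = 0.004973 ≥ 3e-4
|T(3,3) − T(2,2)| = 0.000054 < 3e-4

k = 3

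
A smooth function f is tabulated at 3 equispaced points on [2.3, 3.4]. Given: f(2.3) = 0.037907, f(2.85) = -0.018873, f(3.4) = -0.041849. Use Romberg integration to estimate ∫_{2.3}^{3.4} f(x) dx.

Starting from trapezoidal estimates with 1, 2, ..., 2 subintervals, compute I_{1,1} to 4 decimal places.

I_{0,0} (trapezoid, 1 panel, h=1.1000): -0.002168
I_{1,0} (trapezoid, 2 panels, h=0.5500): -0.011464
I_{1,1} = -0.011464 + (-0.011464 − (-0.002168))/3 = -0.014563

-0.0146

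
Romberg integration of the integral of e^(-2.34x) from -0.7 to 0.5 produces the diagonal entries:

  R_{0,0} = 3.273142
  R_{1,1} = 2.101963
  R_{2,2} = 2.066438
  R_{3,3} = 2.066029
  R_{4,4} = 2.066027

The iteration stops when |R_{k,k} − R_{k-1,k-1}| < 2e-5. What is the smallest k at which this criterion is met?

|R_{1,1} − R_{0,0}| = 1.171179 ≥ 2e-5
|R_{2,2} − R_{1,1}| = 0.035525 ≥ 2e-5
|R_{3,3} − R_{2,2}| = 0.000409 ≥ 2e-5
|R_{4,4} − R_{3,3}| = 0.000002 < 2e-5

k = 4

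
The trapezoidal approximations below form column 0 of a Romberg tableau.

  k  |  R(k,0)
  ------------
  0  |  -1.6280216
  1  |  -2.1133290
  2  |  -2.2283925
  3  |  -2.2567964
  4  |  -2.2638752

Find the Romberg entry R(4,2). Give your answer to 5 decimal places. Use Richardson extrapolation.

-2.26623

Richardson extrapolation on the trapezoidal column (denominator 4−1=3):
R(3,1) = -2.2567964 + (-2.2567964 − (-2.2283925))/3 = -2.2662644
R(4,1) = -2.2638752 + (-2.2638752 − (-2.2567964))/3 = -2.2662348
R(4,2) = (16·(-2.2662348) − (-2.2662644)) / 15 = -2.2662328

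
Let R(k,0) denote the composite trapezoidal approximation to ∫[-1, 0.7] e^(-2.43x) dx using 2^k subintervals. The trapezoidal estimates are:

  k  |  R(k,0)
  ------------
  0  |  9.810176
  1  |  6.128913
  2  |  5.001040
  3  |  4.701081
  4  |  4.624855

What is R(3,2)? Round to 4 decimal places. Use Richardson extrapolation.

4.5995

Richardson extrapolation on the trapezoidal column (denominator 4−1=3):
R(2,1) = 5.001040 + (5.001040 − 6.128913)/3 = 4.625082
R(3,1) = (4·4.701081 − 5.001040) / 3 = 4.601095
R(3,2) = (16·4.601095 − 4.625082) / 15 = 4.599496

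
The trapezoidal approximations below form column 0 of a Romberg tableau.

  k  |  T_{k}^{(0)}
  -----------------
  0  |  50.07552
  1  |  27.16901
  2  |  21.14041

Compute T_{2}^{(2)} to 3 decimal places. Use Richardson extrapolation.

T_{1}^{(1)} = (4·27.16901 − 50.07552) / 3 = 19.53351
T_{2}^{(1)} = 21.14041 + (21.14041 − 27.16901)/3 = 19.13088
T_{2}^{(2)} = 19.13088 + (19.13088 − 19.53351)/15 = 19.10404

19.104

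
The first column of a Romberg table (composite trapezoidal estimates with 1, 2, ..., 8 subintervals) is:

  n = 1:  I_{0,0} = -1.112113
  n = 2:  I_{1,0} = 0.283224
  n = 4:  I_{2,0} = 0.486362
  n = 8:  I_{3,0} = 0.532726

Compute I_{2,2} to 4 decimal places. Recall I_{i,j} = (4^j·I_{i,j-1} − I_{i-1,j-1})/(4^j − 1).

0.5411

Richardson extrapolation on the trapezoidal column (denominator 4−1=3):
I_{1,1} = 0.283224 + (0.283224 − (-1.112113))/3 = 0.748336
I_{2,1} = (4·0.486362 − 0.283224) / 3 = 0.554075
I_{2,2} = 0.554075 + (0.554075 − 0.748336)/15 = 0.541124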